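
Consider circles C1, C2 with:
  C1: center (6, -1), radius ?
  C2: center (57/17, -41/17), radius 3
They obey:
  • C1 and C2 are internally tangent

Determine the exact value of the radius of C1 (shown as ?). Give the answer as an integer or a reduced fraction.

6

1. [int C1,C2]  r_C1² − 6r_C1 = 0  ⇒  r_C1 = 6 (r>0 drops 1)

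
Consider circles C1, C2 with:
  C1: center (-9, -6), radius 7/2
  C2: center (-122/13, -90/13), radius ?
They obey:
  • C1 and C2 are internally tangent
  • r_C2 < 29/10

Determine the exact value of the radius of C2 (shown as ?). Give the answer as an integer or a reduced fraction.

1. [int C1,C2]  r_C2² − 7r_C2 + 45/4 = 0  ⇒  r_C2 = 5/2 or 9/2
2. given r_C2 < 29/10: keep 5/2

5/2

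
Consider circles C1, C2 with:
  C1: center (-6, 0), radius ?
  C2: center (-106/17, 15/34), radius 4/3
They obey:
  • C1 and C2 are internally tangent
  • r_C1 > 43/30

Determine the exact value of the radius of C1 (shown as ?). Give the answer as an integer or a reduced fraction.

1. [int C1,C2]  r_C1² − (8/3)r_C1 + 55/36 = 0  ⇒  r_C1 = 5/6 or 11/6
2. given r_C1 > 43/30: keep 11/6

11/6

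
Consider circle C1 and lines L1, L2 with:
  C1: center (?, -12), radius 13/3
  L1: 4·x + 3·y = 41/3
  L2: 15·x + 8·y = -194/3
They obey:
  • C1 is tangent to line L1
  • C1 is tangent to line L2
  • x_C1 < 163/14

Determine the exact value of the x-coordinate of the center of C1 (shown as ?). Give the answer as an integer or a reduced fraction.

7

1. [C1‖L1]  x_C1² − (149/6)x_C1 + 749/6 = 0  ⇒  x_C1 = 7 or 107/6
2. [C1‖L2]  x_C1² − (188/45)x_C1 − 889/45 = 0  ⇒  x_C1 = -127/45 or 7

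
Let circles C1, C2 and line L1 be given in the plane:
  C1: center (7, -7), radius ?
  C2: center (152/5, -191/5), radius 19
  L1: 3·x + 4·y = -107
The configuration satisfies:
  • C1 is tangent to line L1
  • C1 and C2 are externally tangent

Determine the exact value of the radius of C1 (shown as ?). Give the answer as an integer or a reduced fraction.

20

1. [C1‖L1]  r_C1² − 400 = 0  ⇒  r_C1 = 20 (r>0 drops 1)
2. [ext C1·C2]  r_C1² + 38r_C1 − 1160 = 0  ⇒  r_C1 = 20 (r>0 drops 1)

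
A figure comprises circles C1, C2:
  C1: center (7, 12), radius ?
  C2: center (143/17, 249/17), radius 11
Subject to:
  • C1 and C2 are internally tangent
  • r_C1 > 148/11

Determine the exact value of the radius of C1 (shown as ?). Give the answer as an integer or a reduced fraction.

1. [int C1,C2]  r_C1² − 22r_C1 + 112 = 0  ⇒  r_C1 = 8 or 14
2. given r_C1 > 148/11: keep 14

14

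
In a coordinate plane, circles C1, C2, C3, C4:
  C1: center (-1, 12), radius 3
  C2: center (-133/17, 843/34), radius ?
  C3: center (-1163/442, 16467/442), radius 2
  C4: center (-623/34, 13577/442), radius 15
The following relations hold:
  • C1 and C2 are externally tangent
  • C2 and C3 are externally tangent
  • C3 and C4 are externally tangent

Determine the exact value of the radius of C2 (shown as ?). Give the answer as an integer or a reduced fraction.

1. [ext C1·C2]  r_C2² + 6r_C2 − 805/4 = 0  ⇒  r_C2 = 23/2 (r>0 drops 1)
2. [ext C2·C3]  r_C2² + 4r_C2 − 713/4 = 0  ⇒  r_C2 = 23/2 (r>0 drops 1)

23/2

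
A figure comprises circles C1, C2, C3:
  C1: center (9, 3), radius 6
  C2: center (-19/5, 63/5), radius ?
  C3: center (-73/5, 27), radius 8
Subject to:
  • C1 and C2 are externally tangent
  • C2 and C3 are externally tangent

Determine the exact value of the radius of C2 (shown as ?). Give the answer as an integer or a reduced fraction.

1. [ext C1·C2]  r_C2² + 12r_C2 − 220 = 0  ⇒  r_C2 = 10 (r>0 drops 1)
2. [ext C2·C3]  r_C2² + 16r_C2 − 260 = 0  ⇒  r_C2 = 10 (r>0 drops 1)

10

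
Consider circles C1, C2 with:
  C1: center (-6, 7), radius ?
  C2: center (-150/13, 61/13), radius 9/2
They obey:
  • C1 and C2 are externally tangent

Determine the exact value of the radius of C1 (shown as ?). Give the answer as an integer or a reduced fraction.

1. [ext C1·C2]  r_C1² + 9r_C1 − 63/4 = 0  ⇒  r_C1 = 3/2 (r>0 drops 1)

3/2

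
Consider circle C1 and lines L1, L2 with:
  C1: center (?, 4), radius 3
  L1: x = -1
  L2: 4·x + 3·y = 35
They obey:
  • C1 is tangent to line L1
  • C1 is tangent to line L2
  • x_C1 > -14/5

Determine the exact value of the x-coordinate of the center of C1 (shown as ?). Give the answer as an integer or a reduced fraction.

2

1. [C1‖L1]  x_C1² + 2x_C1 − 8 = 0  ⇒  x_C1 = -4 or 2
2. [C1‖L2]  x_C1² − (23/2)x_C1 + 19 = 0  ⇒  x_C1 = 2 or 19/2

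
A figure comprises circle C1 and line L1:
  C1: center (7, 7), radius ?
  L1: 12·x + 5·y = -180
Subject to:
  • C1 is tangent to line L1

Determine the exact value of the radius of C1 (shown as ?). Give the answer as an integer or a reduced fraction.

23

1. [C1‖L1]  r_C1² − 529 = 0  ⇒  r_C1 = 23 (r>0 drops 1)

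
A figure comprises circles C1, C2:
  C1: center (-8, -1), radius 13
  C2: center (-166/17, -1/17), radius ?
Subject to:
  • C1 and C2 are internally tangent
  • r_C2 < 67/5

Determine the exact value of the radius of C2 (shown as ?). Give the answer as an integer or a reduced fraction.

1. [int C1,C2]  r_C2² − 26r_C2 + 165 = 0  ⇒  r_C2 = 11 or 15
2. given r_C2 < 67/5: keep 11

11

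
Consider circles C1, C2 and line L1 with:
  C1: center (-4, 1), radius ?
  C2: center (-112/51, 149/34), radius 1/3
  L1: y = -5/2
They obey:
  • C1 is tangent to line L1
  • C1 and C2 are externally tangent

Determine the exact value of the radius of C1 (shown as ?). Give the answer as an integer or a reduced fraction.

1. [C1‖L1]  r_C1² − 49/4 = 0  ⇒  r_C1 = 7/2 (r>0 drops 1)
2. [ext C1·C2]  r_C1² + (2/3)r_C1 − 175/12 = 0  ⇒  r_C1 = 7/2 (r>0 drops 1)

7/2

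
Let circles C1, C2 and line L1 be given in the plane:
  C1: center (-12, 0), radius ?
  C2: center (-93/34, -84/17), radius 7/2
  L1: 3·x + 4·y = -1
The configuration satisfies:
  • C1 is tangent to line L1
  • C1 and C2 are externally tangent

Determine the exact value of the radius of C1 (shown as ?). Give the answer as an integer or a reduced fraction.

7

1. [C1‖L1]  r_C1² − 49 = 0  ⇒  r_C1 = 7 (r>0 drops 1)
2. [ext C1·C2]  r_C1² + 7r_C1 − 98 = 0  ⇒  r_C1 = 7 (r>0 drops 1)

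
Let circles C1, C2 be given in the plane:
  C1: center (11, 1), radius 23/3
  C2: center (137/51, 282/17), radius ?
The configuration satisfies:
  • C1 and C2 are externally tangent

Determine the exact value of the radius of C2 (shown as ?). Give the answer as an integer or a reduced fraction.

1. [ext C1·C2]  r_C2² + (46/3)r_C2 − 760/3 = 0  ⇒  r_C2 = 10 (r>0 drops 1)

10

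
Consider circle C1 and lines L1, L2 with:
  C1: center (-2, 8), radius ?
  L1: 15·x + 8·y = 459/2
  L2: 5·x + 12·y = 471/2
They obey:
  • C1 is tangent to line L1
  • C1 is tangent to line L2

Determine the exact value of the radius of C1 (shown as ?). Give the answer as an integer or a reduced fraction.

1. [C1‖L1]  r_C1² − 529/4 = 0  ⇒  r_C1 = 23/2 (r>0 drops 1)
2. [C1‖L2]  r_C1² − 529/4 = 0  ⇒  r_C1 = 23/2 (r>0 drops 1)

23/2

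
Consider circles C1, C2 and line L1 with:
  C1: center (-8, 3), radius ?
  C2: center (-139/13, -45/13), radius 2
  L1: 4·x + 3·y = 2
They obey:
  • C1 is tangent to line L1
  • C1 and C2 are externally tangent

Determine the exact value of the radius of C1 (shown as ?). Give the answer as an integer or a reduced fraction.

5

1. [C1‖L1]  r_C1² − 25 = 0  ⇒  r_C1 = 5 (r>0 drops 1)
2. [ext C1·C2]  r_C1² + 4r_C1 − 45 = 0  ⇒  r_C1 = 5 (r>0 drops 1)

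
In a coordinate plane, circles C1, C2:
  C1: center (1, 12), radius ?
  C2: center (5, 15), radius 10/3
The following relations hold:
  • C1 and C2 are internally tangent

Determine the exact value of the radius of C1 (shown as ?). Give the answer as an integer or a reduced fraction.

1. [int C1,C2]  r_C1² − (20/3)r_C1 − 125/9 = 0  ⇒  r_C1 = 25/3 (r>0 drops 1)

25/3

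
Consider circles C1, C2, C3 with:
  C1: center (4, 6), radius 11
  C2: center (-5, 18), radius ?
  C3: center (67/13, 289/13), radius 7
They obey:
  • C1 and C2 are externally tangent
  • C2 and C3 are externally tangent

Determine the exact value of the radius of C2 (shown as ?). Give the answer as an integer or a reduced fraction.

4

1. [ext C1·C2]  r_C2² + 22r_C2 − 104 = 0  ⇒  r_C2 = 4 (r>0 drops 1)
2. [ext C2·C3]  r_C2² + 14r_C2 − 72 = 0  ⇒  r_C2 = 4 (r>0 drops 1)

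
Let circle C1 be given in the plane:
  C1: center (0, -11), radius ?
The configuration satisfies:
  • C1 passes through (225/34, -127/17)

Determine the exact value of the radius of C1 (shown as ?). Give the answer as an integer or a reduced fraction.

1. [C1∋P]  r_C1² − 225/4 = 0  ⇒  r_C1 = 15/2 (r>0 drops 1)

15/2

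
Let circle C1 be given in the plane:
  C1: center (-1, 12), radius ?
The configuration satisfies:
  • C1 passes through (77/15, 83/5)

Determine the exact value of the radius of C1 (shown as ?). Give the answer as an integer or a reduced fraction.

23/3

1. [C1∋P]  r_C1² − 529/9 = 0  ⇒  r_C1 = 23/3 (r>0 drops 1)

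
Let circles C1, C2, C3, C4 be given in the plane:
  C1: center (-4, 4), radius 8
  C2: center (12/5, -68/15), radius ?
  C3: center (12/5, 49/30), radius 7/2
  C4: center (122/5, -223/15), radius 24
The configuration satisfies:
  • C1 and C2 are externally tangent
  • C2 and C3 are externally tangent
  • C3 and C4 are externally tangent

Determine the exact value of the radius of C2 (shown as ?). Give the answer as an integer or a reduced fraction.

1. [ext C1·C2]  r_C2² + 16r_C2 − 448/9 = 0  ⇒  r_C2 = 8/3 (r>0 drops 1)
2. [ext C2·C3]  r_C2² + 7r_C2 − 232/9 = 0  ⇒  r_C2 = 8/3 (r>0 drops 1)

8/3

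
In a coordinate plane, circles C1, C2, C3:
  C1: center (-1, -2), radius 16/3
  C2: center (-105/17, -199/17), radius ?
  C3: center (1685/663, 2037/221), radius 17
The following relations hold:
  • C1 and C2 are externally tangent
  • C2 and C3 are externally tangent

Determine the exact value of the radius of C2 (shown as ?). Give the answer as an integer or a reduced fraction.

1. [ext C1·C2]  r_C2² + (32/3)r_C2 − 833/9 = 0  ⇒  r_C2 = 17/3 (r>0 drops 1)
2. [ext C2·C3]  r_C2² + 34r_C2 − 2023/9 = 0  ⇒  r_C2 = 17/3 (r>0 drops 1)

17/3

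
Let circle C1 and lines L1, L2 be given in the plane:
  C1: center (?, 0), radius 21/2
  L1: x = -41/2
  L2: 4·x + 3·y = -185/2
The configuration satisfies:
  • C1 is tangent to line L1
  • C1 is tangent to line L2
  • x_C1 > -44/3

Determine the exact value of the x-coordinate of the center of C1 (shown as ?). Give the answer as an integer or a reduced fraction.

-10

1. [C1‖L1]  x_C1² + 41x_C1 + 310 = 0  ⇒  x_C1 = -31 or -10
2. [C1‖L2]  x_C1² + (185/4)x_C1 + 725/2 = 0  ⇒  x_C1 = -145/4 or -10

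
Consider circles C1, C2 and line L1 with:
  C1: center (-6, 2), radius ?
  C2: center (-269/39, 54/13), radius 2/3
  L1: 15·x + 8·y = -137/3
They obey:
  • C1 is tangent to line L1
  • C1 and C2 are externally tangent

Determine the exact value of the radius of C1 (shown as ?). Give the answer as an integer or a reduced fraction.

1. [C1‖L1]  r_C1² − 25/9 = 0  ⇒  r_C1 = 5/3 (r>0 drops 1)
2. [ext C1·C2]  r_C1² + (4/3)r_C1 − 5 = 0  ⇒  r_C1 = 5/3 (r>0 drops 1)

5/3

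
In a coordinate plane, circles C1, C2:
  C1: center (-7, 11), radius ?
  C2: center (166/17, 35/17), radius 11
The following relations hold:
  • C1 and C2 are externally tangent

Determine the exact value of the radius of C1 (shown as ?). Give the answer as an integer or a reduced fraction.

1. [ext C1·C2]  r_C1² + 22r_C1 − 240 = 0  ⇒  r_C1 = 8 (r>0 drops 1)

8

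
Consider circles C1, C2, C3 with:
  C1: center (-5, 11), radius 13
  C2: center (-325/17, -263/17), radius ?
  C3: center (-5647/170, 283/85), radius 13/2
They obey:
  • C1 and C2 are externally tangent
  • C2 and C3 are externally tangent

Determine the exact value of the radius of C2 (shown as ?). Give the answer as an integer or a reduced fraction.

1. [ext C1·C2]  r_C2² + 26r_C2 − 731 = 0  ⇒  r_C2 = 17 (r>0 drops 1)
2. [ext C2·C3]  r_C2² + 13r_C2 − 510 = 0  ⇒  r_C2 = 17 (r>0 drops 1)

17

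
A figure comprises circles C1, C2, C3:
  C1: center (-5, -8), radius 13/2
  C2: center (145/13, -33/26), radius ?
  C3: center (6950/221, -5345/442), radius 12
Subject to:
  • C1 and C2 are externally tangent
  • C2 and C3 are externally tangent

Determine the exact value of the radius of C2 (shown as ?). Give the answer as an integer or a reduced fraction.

1. [ext C1·C2]  r_C2² + 13r_C2 − 264 = 0  ⇒  r_C2 = 11 (r>0 drops 1)
2. [ext C2·C3]  r_C2² + 24r_C2 − 385 = 0  ⇒  r_C2 = 11 (r>0 drops 1)

11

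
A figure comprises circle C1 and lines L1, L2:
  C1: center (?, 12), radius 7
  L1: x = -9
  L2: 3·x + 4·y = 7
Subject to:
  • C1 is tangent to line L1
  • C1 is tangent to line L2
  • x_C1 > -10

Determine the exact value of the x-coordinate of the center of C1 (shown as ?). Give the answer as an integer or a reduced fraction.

-2

1. [C1‖L1]  x_C1² + 18x_C1 + 32 = 0  ⇒  x_C1 = -16 or -2
2. [C1‖L2]  x_C1² + (82/3)x_C1 + 152/3 = 0  ⇒  x_C1 = -76/3 or -2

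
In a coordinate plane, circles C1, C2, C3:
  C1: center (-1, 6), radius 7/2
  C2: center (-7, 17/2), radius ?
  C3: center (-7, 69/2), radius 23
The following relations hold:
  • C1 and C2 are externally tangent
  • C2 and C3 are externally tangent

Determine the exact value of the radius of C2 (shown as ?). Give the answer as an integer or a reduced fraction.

1. [ext C1·C2]  r_C2² + 7r_C2 − 30 = 0  ⇒  r_C2 = 3 (r>0 drops 1)
2. [ext C2·C3]  r_C2² + 46r_C2 − 147 = 0  ⇒  r_C2 = 3 (r>0 drops 1)

3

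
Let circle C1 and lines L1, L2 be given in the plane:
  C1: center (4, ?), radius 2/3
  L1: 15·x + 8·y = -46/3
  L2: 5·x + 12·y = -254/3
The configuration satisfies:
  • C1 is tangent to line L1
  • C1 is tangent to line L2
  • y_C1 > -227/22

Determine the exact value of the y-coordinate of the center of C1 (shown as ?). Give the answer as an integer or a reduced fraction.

-8

1. [C1‖L1]  y_C1² + (113/6)y_C1 + 260/3 = 0  ⇒  y_C1 = -65/6 or -8
2. [C1‖L2]  y_C1² + (157/9)y_C1 + 680/9 = 0  ⇒  y_C1 = -85/9 or -8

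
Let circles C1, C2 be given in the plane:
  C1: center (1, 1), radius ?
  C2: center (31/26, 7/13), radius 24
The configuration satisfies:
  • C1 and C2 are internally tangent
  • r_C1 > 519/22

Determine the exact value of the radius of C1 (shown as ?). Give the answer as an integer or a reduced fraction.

1. [int C1,C2]  r_C1² − 48r_C1 + 2303/4 = 0  ⇒  r_C1 = 47/2 or 49/2
2. given r_C1 > 519/22: keep 49/2

49/2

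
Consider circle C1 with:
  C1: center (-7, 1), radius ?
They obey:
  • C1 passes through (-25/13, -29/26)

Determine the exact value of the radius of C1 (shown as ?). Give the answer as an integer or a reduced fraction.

11/2

1. [C1∋P]  r_C1² − 121/4 = 0  ⇒  r_C1 = 11/2 (r>0 drops 1)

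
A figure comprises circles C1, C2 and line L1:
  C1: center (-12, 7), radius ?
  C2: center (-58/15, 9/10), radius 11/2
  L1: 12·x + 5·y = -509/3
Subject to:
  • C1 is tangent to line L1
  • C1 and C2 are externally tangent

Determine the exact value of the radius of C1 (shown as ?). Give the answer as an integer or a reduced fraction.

14/3

1. [C1‖L1]  r_C1² − 196/9 = 0  ⇒  r_C1 = 14/3 (r>0 drops 1)
2. [ext C1·C2]  r_C1² + 11r_C1 − 658/9 = 0  ⇒  r_C1 = 14/3 (r>0 drops 1)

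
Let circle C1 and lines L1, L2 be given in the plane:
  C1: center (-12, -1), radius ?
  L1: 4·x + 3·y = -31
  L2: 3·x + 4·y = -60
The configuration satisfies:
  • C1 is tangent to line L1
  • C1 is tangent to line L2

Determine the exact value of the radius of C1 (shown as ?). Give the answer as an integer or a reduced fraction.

1. [C1‖L1]  r_C1² − 16 = 0  ⇒  r_C1 = 4 (r>0 drops 1)
2. [C1‖L2]  r_C1² − 16 = 0  ⇒  r_C1 = 4 (r>0 drops 1)

4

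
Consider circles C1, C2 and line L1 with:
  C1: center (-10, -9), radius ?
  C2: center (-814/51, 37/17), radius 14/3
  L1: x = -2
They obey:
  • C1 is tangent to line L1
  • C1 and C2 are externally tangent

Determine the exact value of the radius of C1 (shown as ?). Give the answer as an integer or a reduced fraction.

8

1. [C1‖L1]  r_C1² − 64 = 0  ⇒  r_C1 = 8 (r>0 drops 1)
2. [ext C1·C2]  r_C1² + (28/3)r_C1 − 416/3 = 0  ⇒  r_C1 = 8 (r>0 drops 1)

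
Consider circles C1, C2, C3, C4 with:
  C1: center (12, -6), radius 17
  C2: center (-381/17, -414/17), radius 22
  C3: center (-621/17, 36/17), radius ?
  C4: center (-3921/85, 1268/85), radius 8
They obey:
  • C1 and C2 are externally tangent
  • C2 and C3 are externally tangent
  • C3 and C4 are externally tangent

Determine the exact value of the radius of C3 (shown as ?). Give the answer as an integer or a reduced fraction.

8

1. [ext C2·C3]  r_C3² + 44r_C3 − 416 = 0  ⇒  r_C3 = 8 (r>0 drops 1)
2. [ext C3·C4]  r_C3² + 16r_C3 − 192 = 0  ⇒  r_C3 = 8 (r>0 drops 1)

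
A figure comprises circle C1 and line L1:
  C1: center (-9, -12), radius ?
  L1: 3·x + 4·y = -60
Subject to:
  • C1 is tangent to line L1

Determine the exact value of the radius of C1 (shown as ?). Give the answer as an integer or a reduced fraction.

1. [C1‖L1]  r_C1² − 9 = 0  ⇒  r_C1 = 3 (r>0 drops 1)

3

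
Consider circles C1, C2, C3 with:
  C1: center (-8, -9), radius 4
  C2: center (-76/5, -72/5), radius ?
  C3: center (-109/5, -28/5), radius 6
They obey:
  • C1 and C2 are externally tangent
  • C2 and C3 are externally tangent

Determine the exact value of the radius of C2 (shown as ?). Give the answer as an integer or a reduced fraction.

1. [ext C1·C2]  r_C2² + 8r_C2 − 65 = 0  ⇒  r_C2 = 5 (r>0 drops 1)
2. [ext C2·C3]  r_C2² + 12r_C2 − 85 = 0  ⇒  r_C2 = 5 (r>0 drops 1)

5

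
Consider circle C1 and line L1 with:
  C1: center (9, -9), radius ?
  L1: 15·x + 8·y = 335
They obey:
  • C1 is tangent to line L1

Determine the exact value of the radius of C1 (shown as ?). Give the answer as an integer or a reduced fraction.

1. [C1‖L1]  r_C1² − 256 = 0  ⇒  r_C1 = 16 (r>0 drops 1)

16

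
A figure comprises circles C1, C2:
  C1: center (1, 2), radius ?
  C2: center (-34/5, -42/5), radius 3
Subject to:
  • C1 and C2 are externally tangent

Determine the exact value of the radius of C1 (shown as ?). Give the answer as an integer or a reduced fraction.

1. [ext C1·C2]  r_C1² + 6r_C1 − 160 = 0  ⇒  r_C1 = 10 (r>0 drops 1)

10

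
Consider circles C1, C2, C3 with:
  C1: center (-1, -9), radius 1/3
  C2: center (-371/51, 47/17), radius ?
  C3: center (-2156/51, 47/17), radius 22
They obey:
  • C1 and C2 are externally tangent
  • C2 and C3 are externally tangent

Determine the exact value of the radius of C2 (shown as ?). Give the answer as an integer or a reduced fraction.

13

1. [ext C1·C2]  r_C2² + (2/3)r_C2 − 533/3 = 0  ⇒  r_C2 = 13 (r>0 drops 1)
2. [ext C2·C3]  r_C2² + 44r_C2 − 741 = 0  ⇒  r_C2 = 13 (r>0 drops 1)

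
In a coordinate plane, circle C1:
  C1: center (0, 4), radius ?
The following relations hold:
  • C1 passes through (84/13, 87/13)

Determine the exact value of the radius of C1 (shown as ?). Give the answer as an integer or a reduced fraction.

1. [C1∋P]  r_C1² − 49 = 0  ⇒  r_C1 = 7 (r>0 drops 1)

7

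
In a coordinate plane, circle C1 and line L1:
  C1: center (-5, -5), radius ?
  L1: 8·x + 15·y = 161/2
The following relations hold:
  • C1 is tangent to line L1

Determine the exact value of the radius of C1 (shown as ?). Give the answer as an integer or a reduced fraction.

1. [C1‖L1]  r_C1² − 529/4 = 0  ⇒  r_C1 = 23/2 (r>0 drops 1)

23/2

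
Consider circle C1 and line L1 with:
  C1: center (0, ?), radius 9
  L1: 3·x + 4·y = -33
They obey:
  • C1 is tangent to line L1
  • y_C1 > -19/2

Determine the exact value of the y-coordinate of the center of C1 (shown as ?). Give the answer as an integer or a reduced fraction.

3

1. [C1‖L1]  y_C1² + (33/2)y_C1 − 117/2 = 0  ⇒  y_C1 = -39/2 or 3
2. given y_C1 > -19/2: keep 3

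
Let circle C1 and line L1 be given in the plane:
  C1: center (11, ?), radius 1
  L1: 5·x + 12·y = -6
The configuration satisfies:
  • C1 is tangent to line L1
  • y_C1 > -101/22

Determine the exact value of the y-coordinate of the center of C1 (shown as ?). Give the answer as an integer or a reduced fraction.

-4

1. [C1‖L1]  y_C1² + (61/6)y_C1 + 74/3 = 0  ⇒  y_C1 = -37/6 or -4
2. given y_C1 > -101/22: keep -4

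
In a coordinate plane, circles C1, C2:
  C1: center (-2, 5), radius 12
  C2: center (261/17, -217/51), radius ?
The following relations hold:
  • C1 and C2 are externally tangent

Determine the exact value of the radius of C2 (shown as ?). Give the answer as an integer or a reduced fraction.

23/3

1. [ext C1·C2]  r_C2² + 24r_C2 − 2185/9 = 0  ⇒  r_C2 = 23/3 (r>0 drops 1)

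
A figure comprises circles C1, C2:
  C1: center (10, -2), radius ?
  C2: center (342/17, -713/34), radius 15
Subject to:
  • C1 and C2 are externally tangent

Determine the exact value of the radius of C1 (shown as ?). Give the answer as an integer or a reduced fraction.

13/2

1. [ext C1·C2]  r_C1² + 30r_C1 − 949/4 = 0  ⇒  r_C1 = 13/2 (r>0 drops 1)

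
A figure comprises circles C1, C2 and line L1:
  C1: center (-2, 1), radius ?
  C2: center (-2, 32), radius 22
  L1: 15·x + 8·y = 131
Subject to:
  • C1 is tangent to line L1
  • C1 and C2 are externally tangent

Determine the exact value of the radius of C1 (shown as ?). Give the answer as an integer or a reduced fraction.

9

1. [C1‖L1]  r_C1² − 81 = 0  ⇒  r_C1 = 9 (r>0 drops 1)
2. [ext C1·C2]  r_C1² + 44r_C1 − 477 = 0  ⇒  r_C1 = 9 (r>0 drops 1)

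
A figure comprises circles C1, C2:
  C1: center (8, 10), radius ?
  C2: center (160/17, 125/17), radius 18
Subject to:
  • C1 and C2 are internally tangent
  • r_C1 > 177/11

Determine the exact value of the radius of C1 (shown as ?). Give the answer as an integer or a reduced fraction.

1. [int C1,C2]  r_C1² − 36r_C1 + 315 = 0  ⇒  r_C1 = 15 or 21
2. given r_C1 > 177/11: keep 21

21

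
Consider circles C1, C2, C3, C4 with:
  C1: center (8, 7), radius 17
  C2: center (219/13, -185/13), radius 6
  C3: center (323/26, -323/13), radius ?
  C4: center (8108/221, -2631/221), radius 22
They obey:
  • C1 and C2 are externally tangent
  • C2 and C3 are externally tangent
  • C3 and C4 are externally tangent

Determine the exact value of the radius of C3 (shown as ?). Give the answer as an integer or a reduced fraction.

11/2

1. [ext C2·C3]  r_C3² + 12r_C3 − 385/4 = 0  ⇒  r_C3 = 11/2 (r>0 drops 1)
2. [ext C3·C4]  r_C3² + 44r_C3 − 1089/4 = 0  ⇒  r_C3 = 11/2 (r>0 drops 1)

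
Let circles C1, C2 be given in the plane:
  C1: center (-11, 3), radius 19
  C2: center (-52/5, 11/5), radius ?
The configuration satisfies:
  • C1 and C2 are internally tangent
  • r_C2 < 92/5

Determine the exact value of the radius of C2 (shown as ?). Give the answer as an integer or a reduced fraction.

18

1. [int C1,C2]  r_C2² − 38r_C2 + 360 = 0  ⇒  r_C2 = 18 or 20
2. given r_C2 < 92/5: keep 18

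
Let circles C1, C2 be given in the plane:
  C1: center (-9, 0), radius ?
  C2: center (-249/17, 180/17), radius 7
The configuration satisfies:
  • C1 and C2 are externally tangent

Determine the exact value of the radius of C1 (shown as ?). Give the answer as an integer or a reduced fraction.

1. [ext C1·C2]  r_C1² + 14r_C1 − 95 = 0  ⇒  r_C1 = 5 (r>0 drops 1)

5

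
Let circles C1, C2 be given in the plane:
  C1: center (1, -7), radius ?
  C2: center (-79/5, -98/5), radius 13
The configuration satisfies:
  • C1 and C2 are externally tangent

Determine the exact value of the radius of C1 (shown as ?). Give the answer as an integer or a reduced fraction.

1. [ext C1·C2]  r_C1² + 26r_C1 − 272 = 0  ⇒  r_C1 = 8 (r>0 drops 1)

8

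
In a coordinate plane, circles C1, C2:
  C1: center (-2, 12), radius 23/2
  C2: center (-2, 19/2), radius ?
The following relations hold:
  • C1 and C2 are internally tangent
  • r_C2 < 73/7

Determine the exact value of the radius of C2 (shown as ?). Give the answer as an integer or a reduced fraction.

9

1. [int C1,C2]  r_C2² − 23r_C2 + 126 = 0  ⇒  r_C2 = 9 or 14
2. given r_C2 < 73/7: keep 9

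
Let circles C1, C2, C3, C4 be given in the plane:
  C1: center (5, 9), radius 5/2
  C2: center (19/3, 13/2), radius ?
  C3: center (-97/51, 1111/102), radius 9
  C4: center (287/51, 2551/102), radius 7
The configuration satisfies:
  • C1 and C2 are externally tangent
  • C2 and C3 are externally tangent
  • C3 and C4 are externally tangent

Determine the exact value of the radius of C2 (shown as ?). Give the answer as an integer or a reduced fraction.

1. [ext C1·C2]  r_C2² + 5r_C2 − 16/9 = 0  ⇒  r_C2 = 1/3 (r>0 drops 1)
2. [ext C2·C3]  r_C2² + 18r_C2 − 55/9 = 0  ⇒  r_C2 = 1/3 (r>0 drops 1)

1/3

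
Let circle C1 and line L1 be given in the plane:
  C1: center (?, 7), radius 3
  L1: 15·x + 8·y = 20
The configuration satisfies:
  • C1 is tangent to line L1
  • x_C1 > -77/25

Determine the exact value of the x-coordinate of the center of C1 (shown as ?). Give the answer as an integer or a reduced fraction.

1. [C1‖L1]  x_C1² + (24/5)x_C1 − 29/5 = 0  ⇒  x_C1 = -29/5 or 1
2. given x_C1 > -77/25: keep 1

1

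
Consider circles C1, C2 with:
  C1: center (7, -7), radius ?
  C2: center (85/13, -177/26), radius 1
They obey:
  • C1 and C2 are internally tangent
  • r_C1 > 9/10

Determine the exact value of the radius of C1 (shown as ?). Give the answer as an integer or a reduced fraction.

1. [int C1,C2]  r_C1² − 2r_C1 + 3/4 = 0  ⇒  r_C1 = 1/2 or 3/2
2. given r_C1 > 9/10: keep 3/2

3/2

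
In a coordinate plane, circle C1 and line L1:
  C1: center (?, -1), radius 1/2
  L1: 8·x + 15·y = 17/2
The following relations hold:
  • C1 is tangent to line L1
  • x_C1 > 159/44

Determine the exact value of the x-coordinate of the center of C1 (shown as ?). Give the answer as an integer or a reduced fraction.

4

1. [C1‖L1]  x_C1² − (47/8)x_C1 + 15/2 = 0  ⇒  x_C1 = 15/8 or 4
2. given x_C1 > 159/44: keep 4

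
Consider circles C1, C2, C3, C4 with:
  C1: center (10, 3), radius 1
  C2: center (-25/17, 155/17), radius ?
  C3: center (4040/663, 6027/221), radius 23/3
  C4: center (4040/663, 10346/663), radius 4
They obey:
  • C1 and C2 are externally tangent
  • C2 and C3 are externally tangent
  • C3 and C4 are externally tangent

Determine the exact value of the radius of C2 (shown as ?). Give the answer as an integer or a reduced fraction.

1. [ext C1·C2]  r_C2² + 2r_C2 − 168 = 0  ⇒  r_C2 = 12 (r>0 drops 1)
2. [ext C2·C3]  r_C2² + (46/3)r_C2 − 328 = 0  ⇒  r_C2 = 12 (r>0 drops 1)

12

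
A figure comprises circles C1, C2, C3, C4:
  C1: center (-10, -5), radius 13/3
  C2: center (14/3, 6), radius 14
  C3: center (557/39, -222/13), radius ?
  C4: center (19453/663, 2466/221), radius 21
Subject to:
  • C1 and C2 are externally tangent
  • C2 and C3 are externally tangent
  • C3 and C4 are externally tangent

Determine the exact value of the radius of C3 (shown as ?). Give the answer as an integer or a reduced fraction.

11

1. [ext C2·C3]  r_C3² + 28r_C3 − 429 = 0  ⇒  r_C3 = 11 (r>0 drops 1)
2. [ext C3·C4]  r_C3² + 42r_C3 − 583 = 0  ⇒  r_C3 = 11 (r>0 drops 1)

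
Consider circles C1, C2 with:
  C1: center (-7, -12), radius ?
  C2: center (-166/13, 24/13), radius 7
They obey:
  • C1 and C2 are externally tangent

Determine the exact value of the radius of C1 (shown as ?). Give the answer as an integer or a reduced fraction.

8

1. [ext C1·C2]  r_C1² + 14r_C1 − 176 = 0  ⇒  r_C1 = 8 (r>0 drops 1)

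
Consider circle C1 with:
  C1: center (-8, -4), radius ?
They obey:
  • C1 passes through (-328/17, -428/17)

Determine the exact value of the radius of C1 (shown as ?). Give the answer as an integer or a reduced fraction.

1. [C1∋P]  r_C1² − 576 = 0  ⇒  r_C1 = 24 (r>0 drops 1)

24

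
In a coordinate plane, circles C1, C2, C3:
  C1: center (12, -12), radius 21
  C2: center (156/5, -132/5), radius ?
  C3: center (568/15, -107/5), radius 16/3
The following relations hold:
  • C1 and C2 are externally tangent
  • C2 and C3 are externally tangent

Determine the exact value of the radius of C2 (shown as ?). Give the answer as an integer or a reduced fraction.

3

1. [ext C1·C2]  r_C2² + 42r_C2 − 135 = 0  ⇒  r_C2 = 3 (r>0 drops 1)
2. [ext C2·C3]  r_C2² + (32/3)r_C2 − 41 = 0  ⇒  r_C2 = 3 (r>0 drops 1)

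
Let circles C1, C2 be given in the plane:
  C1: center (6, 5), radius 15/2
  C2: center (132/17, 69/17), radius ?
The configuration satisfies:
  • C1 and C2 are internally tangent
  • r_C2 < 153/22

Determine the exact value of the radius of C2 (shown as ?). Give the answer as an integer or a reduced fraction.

1. [int C1,C2]  r_C2² − 15r_C2 + 209/4 = 0  ⇒  r_C2 = 11/2 or 19/2
2. given r_C2 < 153/22: keep 11/2

11/2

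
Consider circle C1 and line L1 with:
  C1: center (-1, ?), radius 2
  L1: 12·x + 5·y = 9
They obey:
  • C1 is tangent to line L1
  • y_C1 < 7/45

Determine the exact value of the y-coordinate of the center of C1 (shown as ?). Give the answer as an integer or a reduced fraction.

1. [C1‖L1]  y_C1² − (42/5)y_C1 − 47/5 = 0  ⇒  y_C1 = -1 or 47/5
2. given y_C1 < 7/45: keep -1

-1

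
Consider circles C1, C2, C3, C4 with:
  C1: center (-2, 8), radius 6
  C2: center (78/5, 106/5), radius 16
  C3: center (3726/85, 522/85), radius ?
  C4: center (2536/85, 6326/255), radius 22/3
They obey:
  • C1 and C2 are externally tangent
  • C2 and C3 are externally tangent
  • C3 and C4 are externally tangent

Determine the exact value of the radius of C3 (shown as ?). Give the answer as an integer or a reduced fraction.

1. [ext C2·C3]  r_C3² + 32r_C3 − 768 = 0  ⇒  r_C3 = 16 (r>0 drops 1)
2. [ext C3·C4]  r_C3² + (44/3)r_C3 − 1472/3 = 0  ⇒  r_C3 = 16 (r>0 drops 1)

16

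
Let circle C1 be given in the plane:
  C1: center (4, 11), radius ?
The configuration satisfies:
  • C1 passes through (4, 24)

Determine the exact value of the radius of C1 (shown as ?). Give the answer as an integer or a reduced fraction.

1. [C1∋P]  r_C1² − 169 = 0  ⇒  r_C1 = 13 (r>0 drops 1)

13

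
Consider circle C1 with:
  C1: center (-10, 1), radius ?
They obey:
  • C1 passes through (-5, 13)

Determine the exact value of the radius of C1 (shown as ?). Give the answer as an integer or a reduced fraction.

13

1. [C1∋P]  r_C1² − 169 = 0  ⇒  r_C1 = 13 (r>0 drops 1)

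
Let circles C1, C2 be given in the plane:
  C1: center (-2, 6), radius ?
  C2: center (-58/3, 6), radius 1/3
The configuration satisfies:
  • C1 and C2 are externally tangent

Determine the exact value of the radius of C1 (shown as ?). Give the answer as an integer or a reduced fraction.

1. [ext C1·C2]  r_C1² + (2/3)r_C1 − 901/3 = 0  ⇒  r_C1 = 17 (r>0 drops 1)

17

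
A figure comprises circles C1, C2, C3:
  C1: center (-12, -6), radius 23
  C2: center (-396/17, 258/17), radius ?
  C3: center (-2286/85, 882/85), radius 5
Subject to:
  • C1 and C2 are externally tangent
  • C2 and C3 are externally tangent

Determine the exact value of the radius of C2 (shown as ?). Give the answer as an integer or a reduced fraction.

1. [ext C1·C2]  r_C2² + 46r_C2 − 47 = 0  ⇒  r_C2 = 1 (r>0 drops 1)
2. [ext C2·C3]  r_C2² + 10r_C2 − 11 = 0  ⇒  r_C2 = 1 (r>0 drops 1)

1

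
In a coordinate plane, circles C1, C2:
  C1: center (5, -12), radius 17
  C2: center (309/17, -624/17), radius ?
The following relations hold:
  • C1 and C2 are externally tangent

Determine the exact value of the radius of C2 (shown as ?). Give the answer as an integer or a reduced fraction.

11

1. [ext C1·C2]  r_C2² + 34r_C2 − 495 = 0  ⇒  r_C2 = 11 (r>0 drops 1)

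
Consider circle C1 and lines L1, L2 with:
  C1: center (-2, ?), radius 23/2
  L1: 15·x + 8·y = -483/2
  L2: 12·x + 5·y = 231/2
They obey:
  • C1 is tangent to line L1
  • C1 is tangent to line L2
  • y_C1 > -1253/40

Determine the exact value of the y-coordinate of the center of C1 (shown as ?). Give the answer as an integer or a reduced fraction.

1. [C1‖L1]  y_C1² + (423/8)y_C1 + 407/4 = 0  ⇒  y_C1 = -407/8 or -2
2. [C1‖L2]  y_C1² − (279/5)y_C1 − 578/5 = 0  ⇒  y_C1 = -2 or 289/5

-2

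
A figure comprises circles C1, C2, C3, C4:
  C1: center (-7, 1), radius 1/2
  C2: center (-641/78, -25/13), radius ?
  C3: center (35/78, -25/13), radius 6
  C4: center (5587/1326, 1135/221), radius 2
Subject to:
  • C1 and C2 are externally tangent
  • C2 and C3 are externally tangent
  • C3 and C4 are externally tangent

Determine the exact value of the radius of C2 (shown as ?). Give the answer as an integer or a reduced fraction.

8/3

1. [ext C1·C2]  r_C2² + 1r_C2 − 88/9 = 0  ⇒  r_C2 = 8/3 (r>0 drops 1)
2. [ext C2·C3]  r_C2² + 12r_C2 − 352/9 = 0  ⇒  r_C2 = 8/3 (r>0 drops 1)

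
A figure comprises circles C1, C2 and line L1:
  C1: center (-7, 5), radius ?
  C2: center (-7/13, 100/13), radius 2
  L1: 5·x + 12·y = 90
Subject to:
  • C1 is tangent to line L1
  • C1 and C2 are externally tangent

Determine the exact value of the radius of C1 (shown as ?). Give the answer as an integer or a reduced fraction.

1. [C1‖L1]  r_C1² − 25 = 0  ⇒  r_C1 = 5 (r>0 drops 1)
2. [ext C1·C2]  r_C1² + 4r_C1 − 45 = 0  ⇒  r_C1 = 5 (r>0 drops 1)

5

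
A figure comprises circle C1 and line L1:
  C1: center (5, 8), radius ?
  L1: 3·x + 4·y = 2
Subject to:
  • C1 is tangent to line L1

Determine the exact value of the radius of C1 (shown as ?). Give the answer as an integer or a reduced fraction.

1. [C1‖L1]  r_C1² − 81 = 0  ⇒  r_C1 = 9 (r>0 drops 1)

9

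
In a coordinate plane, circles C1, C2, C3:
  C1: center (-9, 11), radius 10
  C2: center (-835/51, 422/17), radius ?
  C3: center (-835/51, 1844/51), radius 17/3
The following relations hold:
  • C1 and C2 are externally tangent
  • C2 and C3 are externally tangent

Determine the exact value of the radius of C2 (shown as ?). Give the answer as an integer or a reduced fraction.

1. [ext C1·C2]  r_C2² + 20r_C2 − 1309/9 = 0  ⇒  r_C2 = 17/3 (r>0 drops 1)
2. [ext C2·C3]  r_C2² + (34/3)r_C2 − 289/3 = 0  ⇒  r_C2 = 17/3 (r>0 drops 1)

17/3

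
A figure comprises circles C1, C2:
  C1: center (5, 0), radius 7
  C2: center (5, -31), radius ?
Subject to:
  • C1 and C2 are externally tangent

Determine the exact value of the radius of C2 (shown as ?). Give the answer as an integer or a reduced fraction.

24

1. [ext C1·C2]  r_C2² + 14r_C2 − 912 = 0  ⇒  r_C2 = 24 (r>0 drops 1)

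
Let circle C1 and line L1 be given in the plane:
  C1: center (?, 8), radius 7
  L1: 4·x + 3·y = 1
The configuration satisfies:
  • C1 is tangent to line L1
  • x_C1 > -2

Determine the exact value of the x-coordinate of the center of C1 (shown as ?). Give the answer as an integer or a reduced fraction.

1. [C1‖L1]  x_C1² + (23/2)x_C1 − 87/2 = 0  ⇒  x_C1 = -29/2 or 3
2. given x_C1 > -2: keep 3

3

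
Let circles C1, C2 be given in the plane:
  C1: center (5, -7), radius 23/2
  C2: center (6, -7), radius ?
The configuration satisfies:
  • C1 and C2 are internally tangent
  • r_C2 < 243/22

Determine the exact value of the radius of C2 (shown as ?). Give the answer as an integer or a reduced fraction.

21/2

1. [int C1,C2]  r_C2² − 23r_C2 + 525/4 = 0  ⇒  r_C2 = 21/2 or 25/2
2. given r_C2 < 243/22: keep 21/2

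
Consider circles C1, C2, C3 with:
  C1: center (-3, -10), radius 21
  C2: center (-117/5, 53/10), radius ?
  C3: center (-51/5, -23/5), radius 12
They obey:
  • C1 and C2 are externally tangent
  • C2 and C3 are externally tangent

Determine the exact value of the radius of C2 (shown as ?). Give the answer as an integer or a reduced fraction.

9/2

1. [ext C1·C2]  r_C2² + 42r_C2 − 837/4 = 0  ⇒  r_C2 = 9/2 (r>0 drops 1)
2. [ext C2·C3]  r_C2² + 24r_C2 − 513/4 = 0  ⇒  r_C2 = 9/2 (r>0 drops 1)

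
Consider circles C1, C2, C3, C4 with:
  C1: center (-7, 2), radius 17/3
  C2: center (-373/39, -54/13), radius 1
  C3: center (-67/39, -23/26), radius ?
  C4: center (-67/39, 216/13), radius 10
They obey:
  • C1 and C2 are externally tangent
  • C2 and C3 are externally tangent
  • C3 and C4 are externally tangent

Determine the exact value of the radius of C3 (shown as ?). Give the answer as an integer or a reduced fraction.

1. [ext C2·C3]  r_C3² + 2r_C3 − 285/4 = 0  ⇒  r_C3 = 15/2 (r>0 drops 1)
2. [ext C3·C4]  r_C3² + 20r_C3 − 825/4 = 0  ⇒  r_C3 = 15/2 (r>0 drops 1)

15/2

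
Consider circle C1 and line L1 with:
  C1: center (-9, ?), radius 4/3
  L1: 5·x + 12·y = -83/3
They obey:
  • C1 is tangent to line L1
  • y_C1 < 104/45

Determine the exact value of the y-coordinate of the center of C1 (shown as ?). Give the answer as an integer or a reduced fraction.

1. [C1‖L1]  y_C1² − (26/9)y_C1 = 0  ⇒  y_C1 = 0 or 26/9
2. given y_C1 < 104/45: keep 0

0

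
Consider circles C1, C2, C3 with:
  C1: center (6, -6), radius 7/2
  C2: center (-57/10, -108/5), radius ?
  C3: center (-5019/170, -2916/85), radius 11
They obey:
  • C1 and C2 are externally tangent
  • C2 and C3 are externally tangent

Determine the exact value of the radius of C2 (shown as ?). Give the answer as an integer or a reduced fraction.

1. [ext C1·C2]  r_C2² + 7r_C2 − 368 = 0  ⇒  r_C2 = 16 (r>0 drops 1)
2. [ext C2·C3]  r_C2² + 22r_C2 − 608 = 0  ⇒  r_C2 = 16 (r>0 drops 1)

16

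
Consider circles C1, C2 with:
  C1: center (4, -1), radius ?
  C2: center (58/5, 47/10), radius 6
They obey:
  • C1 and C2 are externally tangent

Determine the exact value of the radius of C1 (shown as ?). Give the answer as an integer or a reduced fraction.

7/2

1. [ext C1·C2]  r_C1² + 12r_C1 − 217/4 = 0  ⇒  r_C1 = 7/2 (r>0 drops 1)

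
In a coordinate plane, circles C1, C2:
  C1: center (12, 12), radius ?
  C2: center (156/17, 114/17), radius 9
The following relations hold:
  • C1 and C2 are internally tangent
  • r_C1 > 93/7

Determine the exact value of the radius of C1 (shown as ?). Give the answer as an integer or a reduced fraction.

1. [int C1,C2]  r_C1² − 18r_C1 + 45 = 0  ⇒  r_C1 = 3 or 15
2. given r_C1 > 93/7: keep 15

15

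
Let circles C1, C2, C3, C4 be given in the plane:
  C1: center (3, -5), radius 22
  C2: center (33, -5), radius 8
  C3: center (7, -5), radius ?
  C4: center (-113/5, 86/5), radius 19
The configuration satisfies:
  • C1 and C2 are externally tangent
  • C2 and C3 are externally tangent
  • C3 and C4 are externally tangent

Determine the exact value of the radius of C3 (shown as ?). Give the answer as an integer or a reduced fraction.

1. [ext C2·C3]  r_C3² + 16r_C3 − 612 = 0  ⇒  r_C3 = 18 (r>0 drops 1)
2. [ext C3·C4]  r_C3² + 38r_C3 − 1008 = 0  ⇒  r_C3 = 18 (r>0 drops 1)

18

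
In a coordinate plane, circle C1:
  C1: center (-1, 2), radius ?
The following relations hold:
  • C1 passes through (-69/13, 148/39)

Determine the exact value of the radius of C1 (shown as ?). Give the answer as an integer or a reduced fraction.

14/3

1. [C1∋P]  r_C1² − 196/9 = 0  ⇒  r_C1 = 14/3 (r>0 drops 1)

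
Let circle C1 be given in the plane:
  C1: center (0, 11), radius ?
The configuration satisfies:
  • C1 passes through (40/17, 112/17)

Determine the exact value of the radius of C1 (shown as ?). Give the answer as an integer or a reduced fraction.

1. [C1∋P]  r_C1² − 25 = 0  ⇒  r_C1 = 5 (r>0 drops 1)

5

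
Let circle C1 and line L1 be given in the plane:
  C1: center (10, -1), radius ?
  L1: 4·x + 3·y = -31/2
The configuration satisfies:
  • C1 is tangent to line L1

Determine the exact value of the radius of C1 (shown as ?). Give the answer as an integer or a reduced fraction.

21/2

1. [C1‖L1]  r_C1² − 441/4 = 0  ⇒  r_C1 = 21/2 (r>0 drops 1)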